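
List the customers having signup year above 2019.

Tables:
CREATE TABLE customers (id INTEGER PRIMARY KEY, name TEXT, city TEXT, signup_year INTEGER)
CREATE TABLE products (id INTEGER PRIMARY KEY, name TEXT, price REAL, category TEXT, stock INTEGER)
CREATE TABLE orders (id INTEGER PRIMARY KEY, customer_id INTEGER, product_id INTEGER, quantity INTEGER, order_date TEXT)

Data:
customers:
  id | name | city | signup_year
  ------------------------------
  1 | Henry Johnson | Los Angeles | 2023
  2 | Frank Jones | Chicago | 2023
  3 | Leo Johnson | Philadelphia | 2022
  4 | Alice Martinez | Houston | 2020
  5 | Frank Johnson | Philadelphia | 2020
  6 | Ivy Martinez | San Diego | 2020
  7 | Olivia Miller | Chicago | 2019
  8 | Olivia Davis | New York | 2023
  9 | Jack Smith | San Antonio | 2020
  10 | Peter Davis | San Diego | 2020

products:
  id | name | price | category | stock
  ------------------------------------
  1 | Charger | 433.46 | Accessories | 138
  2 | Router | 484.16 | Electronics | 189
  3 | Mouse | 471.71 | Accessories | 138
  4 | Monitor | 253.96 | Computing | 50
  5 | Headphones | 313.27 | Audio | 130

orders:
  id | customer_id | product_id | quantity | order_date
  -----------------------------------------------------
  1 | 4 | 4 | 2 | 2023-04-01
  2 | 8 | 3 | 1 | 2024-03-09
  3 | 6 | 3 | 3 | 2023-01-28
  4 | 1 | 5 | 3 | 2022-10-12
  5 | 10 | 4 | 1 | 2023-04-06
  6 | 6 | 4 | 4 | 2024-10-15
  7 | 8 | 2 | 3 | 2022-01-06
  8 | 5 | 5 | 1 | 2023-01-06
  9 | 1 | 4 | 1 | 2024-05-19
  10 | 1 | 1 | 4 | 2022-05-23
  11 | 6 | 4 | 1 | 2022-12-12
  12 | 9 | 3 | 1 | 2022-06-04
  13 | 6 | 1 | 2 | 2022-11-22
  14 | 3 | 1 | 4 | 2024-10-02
SELECT name, signup_year FROM customers WHERE signup_year > 2019

Execution result:
name | signup_year
Henry Johnson | 2023
Frank Jones | 2023
Leo Johnson | 2022
Alice Martinez | 2020
Frank Johnson | 2020
Ivy Martinez | 2020
Olivia Davis | 2023
Jack Smith | 2020
Peter Davis | 2020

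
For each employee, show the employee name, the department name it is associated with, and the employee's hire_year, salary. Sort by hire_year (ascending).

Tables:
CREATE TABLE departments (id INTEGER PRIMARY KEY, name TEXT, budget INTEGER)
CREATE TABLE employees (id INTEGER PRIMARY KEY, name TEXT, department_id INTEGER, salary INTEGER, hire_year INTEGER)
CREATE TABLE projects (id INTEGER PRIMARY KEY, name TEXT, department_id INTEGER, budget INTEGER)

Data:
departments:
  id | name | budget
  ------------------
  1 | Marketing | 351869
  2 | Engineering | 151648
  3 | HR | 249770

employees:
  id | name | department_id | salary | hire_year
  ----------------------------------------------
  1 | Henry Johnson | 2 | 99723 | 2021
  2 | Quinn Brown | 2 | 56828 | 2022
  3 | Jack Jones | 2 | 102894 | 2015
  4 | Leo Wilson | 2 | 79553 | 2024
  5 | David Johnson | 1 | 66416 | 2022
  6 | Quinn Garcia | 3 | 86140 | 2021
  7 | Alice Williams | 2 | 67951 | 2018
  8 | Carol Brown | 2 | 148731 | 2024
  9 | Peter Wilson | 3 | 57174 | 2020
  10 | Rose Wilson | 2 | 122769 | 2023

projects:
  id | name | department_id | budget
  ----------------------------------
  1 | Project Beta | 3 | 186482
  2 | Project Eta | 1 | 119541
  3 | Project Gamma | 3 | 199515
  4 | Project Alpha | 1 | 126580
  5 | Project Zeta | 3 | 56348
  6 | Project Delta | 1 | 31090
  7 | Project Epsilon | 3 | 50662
SELECT c.name, p.name AS department, c.hire_year, c.salary FROM employees c JOIN departments p ON c.department_id = p.id ORDER BY c.hire_year ASC

Execution result:
name | department | hire_year | salary
Jack Jones | Engineering | 2015 | 102894
Alice Williams | Engineering | 2018 | 67951
Peter Wilson | HR | 2020 | 57174
Henry Johnson | Engineering | 2021 | 99723
Quinn Garcia | HR | 2021 | 86140
Quinn Brown | Engineering | 2022 | 56828
David Johnson | Marketing | 2022 | 66416
Rose Wilson | Engineering | 2023 | 122769
Leo Wilson | Engineering | 2024 | 79553
Carol Brown | Engineering | 2024 | 148731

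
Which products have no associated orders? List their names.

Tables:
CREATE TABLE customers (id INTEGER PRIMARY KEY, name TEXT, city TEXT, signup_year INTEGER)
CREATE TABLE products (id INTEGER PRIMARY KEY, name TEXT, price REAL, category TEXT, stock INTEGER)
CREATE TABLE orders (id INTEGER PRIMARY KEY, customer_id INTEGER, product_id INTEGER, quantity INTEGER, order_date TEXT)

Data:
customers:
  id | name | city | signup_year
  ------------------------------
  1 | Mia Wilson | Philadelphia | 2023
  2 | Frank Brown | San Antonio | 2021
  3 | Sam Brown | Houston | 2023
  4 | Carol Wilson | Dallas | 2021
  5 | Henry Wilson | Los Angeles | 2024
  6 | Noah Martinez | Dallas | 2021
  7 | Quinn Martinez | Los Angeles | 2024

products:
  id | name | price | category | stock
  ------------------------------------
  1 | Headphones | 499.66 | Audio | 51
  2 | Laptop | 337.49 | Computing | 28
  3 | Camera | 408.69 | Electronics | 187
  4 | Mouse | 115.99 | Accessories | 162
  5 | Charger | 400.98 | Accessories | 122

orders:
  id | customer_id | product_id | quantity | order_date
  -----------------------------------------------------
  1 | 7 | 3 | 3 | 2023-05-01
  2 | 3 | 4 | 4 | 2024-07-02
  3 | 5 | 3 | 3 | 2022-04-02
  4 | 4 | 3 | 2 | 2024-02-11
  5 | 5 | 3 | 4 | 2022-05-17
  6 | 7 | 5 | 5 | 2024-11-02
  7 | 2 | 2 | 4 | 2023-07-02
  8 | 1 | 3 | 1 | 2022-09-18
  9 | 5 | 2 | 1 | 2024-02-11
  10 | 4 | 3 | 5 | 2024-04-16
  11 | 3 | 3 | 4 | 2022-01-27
SELECT p.name FROM products p LEFT JOIN orders c ON c.product_id = p.id WHERE c.id IS NULL

Execution result:
Headphones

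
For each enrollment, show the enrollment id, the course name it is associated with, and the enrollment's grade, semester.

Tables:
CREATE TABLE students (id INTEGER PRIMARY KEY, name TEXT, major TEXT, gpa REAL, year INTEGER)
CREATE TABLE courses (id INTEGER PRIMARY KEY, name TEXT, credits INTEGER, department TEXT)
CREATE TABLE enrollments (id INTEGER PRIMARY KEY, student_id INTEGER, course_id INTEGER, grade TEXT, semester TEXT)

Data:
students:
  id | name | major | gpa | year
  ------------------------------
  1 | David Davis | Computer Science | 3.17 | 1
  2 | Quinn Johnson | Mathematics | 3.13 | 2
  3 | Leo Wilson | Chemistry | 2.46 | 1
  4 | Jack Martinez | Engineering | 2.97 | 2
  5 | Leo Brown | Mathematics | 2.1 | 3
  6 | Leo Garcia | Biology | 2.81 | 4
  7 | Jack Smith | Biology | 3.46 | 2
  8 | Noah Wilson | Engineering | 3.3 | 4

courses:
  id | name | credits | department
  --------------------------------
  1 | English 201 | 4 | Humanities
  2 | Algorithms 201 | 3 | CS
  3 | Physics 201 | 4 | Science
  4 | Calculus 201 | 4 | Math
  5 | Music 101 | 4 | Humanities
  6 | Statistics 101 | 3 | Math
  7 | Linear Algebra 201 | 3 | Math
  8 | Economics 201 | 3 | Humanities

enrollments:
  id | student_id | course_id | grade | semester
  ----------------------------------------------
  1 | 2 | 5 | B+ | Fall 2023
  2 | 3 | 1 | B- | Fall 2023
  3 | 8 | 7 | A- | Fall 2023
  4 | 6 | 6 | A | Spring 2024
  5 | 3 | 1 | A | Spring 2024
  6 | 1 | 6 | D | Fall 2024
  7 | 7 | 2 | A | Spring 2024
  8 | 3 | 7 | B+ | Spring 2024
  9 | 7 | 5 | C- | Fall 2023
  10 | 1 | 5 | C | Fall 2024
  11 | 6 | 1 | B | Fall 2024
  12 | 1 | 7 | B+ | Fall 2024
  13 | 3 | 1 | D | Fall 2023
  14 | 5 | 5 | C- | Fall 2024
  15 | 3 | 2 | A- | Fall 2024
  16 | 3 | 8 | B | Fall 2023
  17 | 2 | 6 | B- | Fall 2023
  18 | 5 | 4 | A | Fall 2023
SELECT c.id, p.name AS course, c.grade, c.semester FROM enrollments c JOIN courses p ON c.course_id = p.id

Execution result:
id | course | grade | semester
1 | Music 101 | B+ | Fall 2023
2 | English 201 | B- | Fall 2023
3 | Linear Algebra 201 | A- | Fall 2023
4 | Statistics 101 | A | Spring 2024
5 | English 201 | A | Spring 2024
6 | Statistics 101 | D | Fall 2024
7 | Algorithms 201 | A | Spring 2024
8 | Linear Algebra 201 | B+ | Spring 2024
9 | Music 101 | C- | Fall 2023
10 | Music 101 | C | Fall 2024
11 | English 201 | B | Fall 2024
12 | Linear Algebra 201 | B+ | Fall 2024
13 | English 201 | D | Fall 2023
14 | Music 101 | C- | Fall 2024
15 | Algorithms 201 | A- | Fall 2024
16 | Economics 201 | B | Fall 2023
17 | Statistics 101 | B- | Fall 2023
18 | Calculus 201 | A | Fall 2023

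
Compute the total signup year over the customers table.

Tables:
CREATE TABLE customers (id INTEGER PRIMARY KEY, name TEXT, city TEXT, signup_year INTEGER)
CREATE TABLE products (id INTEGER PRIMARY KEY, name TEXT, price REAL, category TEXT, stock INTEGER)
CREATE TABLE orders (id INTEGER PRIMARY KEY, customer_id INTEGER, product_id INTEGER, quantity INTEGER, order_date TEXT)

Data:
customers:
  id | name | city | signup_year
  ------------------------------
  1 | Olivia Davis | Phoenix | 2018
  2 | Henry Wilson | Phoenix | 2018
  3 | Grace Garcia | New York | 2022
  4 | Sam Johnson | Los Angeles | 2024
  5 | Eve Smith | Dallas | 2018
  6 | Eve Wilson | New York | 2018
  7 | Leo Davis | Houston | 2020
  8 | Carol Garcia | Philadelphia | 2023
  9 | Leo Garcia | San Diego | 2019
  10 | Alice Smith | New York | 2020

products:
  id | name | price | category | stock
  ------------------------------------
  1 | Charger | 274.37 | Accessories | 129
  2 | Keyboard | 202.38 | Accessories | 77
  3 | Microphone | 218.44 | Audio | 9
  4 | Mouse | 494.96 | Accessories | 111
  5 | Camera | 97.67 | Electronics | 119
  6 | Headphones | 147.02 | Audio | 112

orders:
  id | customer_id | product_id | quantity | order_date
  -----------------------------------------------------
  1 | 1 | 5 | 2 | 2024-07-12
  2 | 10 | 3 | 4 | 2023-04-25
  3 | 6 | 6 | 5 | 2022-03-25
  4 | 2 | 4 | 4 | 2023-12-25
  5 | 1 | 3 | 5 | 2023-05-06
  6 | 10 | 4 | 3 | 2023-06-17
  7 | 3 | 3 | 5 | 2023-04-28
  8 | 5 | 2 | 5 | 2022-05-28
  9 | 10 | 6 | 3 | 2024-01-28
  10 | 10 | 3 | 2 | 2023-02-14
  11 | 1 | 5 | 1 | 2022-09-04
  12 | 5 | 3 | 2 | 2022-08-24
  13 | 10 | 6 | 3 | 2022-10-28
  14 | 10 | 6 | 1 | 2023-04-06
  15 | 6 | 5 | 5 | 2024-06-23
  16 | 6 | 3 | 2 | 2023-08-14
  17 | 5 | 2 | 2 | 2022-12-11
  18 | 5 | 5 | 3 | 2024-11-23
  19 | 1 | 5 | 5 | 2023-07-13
SELECT SUM(signup_year) FROM customers

Execution result:
20200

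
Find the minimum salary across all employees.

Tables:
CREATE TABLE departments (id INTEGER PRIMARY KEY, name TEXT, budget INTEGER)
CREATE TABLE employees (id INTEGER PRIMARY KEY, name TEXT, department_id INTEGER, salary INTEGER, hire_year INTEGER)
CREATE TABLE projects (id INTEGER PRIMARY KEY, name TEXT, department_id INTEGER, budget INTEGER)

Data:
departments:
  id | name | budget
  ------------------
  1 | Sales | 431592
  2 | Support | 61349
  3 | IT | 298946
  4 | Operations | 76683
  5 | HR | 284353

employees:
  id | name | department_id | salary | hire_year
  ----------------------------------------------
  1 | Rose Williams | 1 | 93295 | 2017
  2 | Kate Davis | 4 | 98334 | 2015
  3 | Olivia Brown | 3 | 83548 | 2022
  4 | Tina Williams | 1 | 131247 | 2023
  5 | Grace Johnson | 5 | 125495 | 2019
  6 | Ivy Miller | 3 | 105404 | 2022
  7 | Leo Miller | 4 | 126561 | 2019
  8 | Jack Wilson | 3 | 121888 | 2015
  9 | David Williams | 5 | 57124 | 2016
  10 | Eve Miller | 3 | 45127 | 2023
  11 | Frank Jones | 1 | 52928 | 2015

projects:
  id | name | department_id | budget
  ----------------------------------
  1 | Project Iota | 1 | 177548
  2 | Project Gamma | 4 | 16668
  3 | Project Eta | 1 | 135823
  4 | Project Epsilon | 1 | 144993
SELECT MIN(salary) FROM employees

Execution result:
45127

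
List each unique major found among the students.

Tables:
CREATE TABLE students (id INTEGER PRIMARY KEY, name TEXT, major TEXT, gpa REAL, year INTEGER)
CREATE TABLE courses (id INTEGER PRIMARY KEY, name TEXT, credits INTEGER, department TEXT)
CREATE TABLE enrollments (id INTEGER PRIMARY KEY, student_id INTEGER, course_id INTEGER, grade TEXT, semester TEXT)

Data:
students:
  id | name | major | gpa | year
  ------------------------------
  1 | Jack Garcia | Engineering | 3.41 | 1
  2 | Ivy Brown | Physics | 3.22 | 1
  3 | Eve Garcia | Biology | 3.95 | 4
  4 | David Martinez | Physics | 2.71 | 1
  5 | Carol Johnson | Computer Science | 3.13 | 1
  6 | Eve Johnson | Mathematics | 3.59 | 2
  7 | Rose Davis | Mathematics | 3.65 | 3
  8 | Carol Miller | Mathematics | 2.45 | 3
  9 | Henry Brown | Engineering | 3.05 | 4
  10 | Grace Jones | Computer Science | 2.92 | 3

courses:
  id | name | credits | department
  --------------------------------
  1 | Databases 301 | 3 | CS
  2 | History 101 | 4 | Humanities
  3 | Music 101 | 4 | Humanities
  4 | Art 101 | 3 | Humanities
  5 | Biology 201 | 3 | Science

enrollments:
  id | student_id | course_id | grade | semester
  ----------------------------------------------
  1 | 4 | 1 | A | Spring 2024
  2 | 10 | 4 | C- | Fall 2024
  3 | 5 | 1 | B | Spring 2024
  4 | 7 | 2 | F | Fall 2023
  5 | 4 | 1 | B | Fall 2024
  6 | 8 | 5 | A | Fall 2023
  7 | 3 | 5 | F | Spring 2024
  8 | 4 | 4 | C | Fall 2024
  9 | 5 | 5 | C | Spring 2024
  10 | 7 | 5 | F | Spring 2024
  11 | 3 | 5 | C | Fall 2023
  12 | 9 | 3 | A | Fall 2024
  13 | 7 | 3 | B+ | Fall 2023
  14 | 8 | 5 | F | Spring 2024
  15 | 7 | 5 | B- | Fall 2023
SELECT DISTINCT major FROM students

Execution result:
major
Engineering
Physics
Biology
Computer Science
Mathematics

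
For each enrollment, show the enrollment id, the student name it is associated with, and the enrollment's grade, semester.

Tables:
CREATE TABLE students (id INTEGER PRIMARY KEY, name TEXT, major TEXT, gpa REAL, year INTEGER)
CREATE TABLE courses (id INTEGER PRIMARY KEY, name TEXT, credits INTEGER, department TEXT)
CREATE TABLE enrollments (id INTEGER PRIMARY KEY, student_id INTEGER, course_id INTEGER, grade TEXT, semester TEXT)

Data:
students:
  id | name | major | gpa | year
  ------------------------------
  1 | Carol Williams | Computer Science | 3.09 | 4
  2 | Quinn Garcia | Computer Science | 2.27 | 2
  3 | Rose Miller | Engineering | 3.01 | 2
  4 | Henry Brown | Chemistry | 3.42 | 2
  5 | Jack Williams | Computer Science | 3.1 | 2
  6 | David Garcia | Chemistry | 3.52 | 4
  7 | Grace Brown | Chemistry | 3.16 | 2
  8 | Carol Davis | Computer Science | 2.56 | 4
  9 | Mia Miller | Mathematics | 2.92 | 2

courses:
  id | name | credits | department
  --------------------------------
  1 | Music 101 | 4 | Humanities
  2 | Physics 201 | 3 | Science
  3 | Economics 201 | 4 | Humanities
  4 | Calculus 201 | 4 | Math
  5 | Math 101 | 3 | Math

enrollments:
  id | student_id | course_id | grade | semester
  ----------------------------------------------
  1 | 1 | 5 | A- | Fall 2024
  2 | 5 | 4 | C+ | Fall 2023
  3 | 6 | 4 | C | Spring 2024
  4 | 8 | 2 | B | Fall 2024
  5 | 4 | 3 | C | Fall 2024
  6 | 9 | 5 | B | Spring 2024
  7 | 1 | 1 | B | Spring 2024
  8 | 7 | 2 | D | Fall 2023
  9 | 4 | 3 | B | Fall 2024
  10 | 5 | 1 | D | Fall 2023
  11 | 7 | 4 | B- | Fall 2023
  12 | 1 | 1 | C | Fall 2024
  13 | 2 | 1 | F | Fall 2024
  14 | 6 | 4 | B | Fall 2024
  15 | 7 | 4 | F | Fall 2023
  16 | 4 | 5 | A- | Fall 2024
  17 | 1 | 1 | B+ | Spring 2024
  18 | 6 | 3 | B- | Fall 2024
SELECT c.id, p.name AS student, c.grade, c.semester FROM enrollments c JOIN students p ON c.student_id = p.id

Execution result:
id | student | grade | semester
1 | Carol Williams | A- | Fall 2024
2 | Jack Williams | C+ | Fall 2023
3 | David Garcia | C | Spring 2024
4 | Carol Davis | B | Fall 2024
5 | Henry Brown | C | Fall 2024
6 | Mia Miller | B | Spring 2024
7 | Carol Williams | B | Spring 2024
8 | Grace Brown | D | Fall 2023
9 | Henry Brown | B | Fall 2024
10 | Jack Williams | D | Fall 2023
11 | Grace Brown | B- | Fall 2023
12 | Carol Williams | C | Fall 2024
13 | Quinn Garcia | F | Fall 2024
14 | David Garcia | B | Fall 2024
15 | Grace Brown | F | Fall 2023
16 | Henry Brown | A- | Fall 2024
17 | Carol Williams | B+ | Spring 2024
18 | David Garcia | B- | Fall 2024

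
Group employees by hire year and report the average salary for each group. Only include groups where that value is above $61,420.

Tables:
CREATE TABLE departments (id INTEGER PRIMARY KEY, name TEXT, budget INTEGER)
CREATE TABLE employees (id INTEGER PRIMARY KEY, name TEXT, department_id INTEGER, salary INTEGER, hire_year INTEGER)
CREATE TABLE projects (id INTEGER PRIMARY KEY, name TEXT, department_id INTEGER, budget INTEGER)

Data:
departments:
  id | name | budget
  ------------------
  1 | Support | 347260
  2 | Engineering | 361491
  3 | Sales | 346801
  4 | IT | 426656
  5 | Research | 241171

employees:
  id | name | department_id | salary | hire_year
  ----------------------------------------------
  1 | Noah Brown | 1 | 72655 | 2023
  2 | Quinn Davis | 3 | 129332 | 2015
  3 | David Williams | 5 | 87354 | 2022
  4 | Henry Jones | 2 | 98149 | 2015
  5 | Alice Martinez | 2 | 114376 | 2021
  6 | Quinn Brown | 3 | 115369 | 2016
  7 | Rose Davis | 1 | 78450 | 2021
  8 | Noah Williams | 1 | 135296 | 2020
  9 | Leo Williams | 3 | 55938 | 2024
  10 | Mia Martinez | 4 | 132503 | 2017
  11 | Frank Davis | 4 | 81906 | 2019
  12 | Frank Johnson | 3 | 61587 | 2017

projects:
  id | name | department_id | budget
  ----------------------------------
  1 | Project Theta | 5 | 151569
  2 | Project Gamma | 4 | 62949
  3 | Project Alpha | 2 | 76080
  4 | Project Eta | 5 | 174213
SELECT hire_year, AVG(salary) AS avg_salary FROM employees GROUP BY hire_year HAVING AVG(salary) > 61420

Execution result:
hire_year | avg_salary
2015 | 113740.50
2016 | 115369.00
2017 | 97045.00
2019 | 81906.00
2020 | 135296.00
2021 | 96413.00
2022 | 87354.00
2023 | 72655.00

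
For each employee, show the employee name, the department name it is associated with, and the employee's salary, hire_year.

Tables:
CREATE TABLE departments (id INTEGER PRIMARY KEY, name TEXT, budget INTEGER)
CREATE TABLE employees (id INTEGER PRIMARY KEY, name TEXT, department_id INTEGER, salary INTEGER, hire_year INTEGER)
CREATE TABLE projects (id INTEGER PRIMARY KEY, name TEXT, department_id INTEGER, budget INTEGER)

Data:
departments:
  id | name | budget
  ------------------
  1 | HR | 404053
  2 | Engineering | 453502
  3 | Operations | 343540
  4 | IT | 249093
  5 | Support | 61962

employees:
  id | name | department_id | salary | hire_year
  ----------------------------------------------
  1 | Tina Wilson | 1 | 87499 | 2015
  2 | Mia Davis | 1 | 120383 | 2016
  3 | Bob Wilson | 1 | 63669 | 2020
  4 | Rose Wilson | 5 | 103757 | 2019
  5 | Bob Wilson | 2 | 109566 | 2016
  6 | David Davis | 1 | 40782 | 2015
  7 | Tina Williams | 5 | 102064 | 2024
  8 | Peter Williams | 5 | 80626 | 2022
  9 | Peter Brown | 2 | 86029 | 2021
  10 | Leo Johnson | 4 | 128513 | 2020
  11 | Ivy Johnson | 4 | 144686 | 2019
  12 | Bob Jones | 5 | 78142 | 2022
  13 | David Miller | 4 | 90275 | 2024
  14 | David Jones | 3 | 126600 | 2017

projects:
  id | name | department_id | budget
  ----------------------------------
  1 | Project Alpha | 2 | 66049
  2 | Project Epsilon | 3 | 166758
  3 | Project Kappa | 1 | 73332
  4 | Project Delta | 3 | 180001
SELECT c.name, p.name AS department, c.salary, c.hire_year FROM employees c JOIN departments p ON c.department_id = p.id

Execution result:
name | department | salary | hire_year
Tina Wilson | HR | 87499 | 2015
Mia Davis | HR | 120383 | 2016
Bob Wilson | HR | 63669 | 2020
Rose Wilson | Support | 103757 | 2019
Bob Wilson | Engineering | 109566 | 2016
David Davis | HR | 40782 | 2015
Tina Williams | Support | 102064 | 2024
Peter Williams | Support | 80626 | 2022
Peter Brown | Engineering | 86029 | 2021
Leo Johnson | IT | 128513 | 2020
Ivy Johnson | IT | 144686 | 2019
Bob Jones | Support | 78142 | 2022
David Miller | IT | 90275 | 2024
David Jones | Operations | 126600 | 2017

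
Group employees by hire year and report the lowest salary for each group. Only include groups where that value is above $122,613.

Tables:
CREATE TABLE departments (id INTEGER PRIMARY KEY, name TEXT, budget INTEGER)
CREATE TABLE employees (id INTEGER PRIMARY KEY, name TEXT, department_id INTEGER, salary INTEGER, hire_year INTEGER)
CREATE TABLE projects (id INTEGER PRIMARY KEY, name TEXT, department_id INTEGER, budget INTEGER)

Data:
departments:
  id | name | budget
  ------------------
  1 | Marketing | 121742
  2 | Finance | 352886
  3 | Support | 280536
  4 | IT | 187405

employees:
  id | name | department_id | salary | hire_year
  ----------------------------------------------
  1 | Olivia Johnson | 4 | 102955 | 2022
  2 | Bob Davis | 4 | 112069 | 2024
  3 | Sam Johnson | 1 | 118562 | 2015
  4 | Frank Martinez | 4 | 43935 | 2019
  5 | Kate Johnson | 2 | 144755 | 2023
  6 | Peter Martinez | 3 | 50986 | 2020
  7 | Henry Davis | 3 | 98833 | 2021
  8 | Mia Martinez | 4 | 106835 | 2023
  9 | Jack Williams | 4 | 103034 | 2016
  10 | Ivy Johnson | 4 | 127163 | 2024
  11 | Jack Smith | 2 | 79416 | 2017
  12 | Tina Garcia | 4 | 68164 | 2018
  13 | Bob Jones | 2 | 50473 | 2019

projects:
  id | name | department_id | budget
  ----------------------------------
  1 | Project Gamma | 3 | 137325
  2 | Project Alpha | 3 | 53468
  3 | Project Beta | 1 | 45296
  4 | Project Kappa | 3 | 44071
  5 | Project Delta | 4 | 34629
SELECT hire_year, MIN(salary) AS min_salary FROM employees GROUP BY hire_year HAVING MIN(salary) > 122613

Execution result:
(no rows)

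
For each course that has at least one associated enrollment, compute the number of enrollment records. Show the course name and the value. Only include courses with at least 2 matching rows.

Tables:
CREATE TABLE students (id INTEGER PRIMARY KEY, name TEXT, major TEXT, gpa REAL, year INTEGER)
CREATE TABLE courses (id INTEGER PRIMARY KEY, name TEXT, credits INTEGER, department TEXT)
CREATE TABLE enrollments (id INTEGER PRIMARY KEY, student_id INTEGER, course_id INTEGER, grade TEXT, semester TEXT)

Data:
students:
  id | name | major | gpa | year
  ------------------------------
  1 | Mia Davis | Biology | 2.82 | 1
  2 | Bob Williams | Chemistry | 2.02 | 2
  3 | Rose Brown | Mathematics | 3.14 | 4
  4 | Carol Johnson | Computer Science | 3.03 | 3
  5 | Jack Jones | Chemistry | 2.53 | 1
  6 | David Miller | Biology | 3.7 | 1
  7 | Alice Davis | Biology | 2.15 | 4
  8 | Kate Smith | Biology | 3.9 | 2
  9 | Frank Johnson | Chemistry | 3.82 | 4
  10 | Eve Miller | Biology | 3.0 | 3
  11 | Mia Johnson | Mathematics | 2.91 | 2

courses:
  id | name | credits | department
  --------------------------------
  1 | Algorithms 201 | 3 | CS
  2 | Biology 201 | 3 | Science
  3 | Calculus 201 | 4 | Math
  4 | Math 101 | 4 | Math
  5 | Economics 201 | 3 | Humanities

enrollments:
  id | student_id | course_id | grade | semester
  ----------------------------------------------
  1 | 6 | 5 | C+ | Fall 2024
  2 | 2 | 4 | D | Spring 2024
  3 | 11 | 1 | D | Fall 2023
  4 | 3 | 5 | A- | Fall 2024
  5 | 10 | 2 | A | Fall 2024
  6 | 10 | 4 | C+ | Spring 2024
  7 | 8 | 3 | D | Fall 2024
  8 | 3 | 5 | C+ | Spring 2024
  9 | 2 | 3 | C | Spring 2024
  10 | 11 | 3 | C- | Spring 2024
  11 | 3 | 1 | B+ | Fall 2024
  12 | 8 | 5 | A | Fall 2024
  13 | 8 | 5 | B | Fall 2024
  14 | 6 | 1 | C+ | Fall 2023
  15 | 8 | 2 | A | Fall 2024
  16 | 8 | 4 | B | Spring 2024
SELECT p.name, COUNT(*) AS n FROM enrollments c JOIN courses p ON c.course_id = p.id GROUP BY p.id, p.name HAVING COUNT(*) >= 2

Execution result:
name | n
Algorithms 201 | 3
Biology 201 | 2
Calculus 201 | 3
Math 101 | 3
Economics 201 | 5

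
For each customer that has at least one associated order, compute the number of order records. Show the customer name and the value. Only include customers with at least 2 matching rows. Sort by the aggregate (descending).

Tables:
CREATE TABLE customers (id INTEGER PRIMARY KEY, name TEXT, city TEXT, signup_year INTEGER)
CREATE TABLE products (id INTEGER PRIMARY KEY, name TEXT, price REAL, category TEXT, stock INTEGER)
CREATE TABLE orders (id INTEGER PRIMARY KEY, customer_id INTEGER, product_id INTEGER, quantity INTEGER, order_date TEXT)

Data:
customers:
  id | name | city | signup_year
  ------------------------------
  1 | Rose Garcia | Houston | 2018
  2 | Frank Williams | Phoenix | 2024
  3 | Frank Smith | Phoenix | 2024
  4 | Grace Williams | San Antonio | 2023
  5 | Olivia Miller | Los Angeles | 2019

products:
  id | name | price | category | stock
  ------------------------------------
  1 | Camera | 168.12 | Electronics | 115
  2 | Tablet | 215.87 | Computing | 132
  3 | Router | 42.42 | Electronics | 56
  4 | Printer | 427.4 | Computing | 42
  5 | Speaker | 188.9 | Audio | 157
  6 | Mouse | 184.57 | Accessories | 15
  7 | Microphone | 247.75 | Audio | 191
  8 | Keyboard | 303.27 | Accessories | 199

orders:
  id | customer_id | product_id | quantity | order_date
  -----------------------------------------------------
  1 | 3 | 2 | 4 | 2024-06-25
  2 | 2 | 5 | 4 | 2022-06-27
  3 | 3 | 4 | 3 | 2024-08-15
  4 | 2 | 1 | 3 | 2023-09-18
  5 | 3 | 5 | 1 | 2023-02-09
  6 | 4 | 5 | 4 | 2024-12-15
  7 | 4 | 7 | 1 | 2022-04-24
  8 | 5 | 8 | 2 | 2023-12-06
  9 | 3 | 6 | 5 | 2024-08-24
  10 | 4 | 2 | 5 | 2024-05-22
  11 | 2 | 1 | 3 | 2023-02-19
SELECT p.name, COUNT(*) AS n FROM orders c JOIN customers p ON c.customer_id = p.id GROUP BY p.id, p.name HAVING COUNT(*) >= 2 ORDER BY n DESC

Execution result:
name | n
Frank Smith | 4
Frank Williams | 3
Grace Williams | 3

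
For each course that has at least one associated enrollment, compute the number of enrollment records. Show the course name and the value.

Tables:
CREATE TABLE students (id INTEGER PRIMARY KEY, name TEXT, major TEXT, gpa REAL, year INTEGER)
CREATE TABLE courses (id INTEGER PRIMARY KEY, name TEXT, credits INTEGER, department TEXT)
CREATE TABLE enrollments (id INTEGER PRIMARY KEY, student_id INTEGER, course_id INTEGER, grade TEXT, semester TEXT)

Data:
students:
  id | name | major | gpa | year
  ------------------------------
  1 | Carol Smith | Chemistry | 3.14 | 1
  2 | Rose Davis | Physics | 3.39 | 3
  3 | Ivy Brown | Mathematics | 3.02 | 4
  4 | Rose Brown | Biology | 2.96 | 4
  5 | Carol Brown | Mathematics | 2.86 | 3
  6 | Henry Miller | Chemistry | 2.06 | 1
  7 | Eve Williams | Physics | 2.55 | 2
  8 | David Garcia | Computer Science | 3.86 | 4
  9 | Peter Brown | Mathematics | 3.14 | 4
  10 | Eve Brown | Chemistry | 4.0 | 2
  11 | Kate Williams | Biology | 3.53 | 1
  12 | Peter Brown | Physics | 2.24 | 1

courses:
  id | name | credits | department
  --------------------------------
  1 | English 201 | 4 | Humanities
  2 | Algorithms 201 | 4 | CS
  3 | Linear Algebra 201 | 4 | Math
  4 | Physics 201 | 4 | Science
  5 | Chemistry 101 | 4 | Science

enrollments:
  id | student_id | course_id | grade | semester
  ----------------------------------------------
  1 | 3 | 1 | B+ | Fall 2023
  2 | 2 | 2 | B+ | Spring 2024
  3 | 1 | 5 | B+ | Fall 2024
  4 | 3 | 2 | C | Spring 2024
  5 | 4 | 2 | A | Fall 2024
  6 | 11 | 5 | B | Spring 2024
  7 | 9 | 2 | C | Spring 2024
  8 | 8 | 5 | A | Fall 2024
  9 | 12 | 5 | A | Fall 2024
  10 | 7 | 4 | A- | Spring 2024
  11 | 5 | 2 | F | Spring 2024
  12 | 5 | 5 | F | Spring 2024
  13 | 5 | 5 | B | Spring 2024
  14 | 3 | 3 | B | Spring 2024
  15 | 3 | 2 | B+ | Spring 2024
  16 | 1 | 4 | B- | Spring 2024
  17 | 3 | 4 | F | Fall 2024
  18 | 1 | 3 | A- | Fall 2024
SELECT p.name, COUNT(*) AS n FROM enrollments c JOIN courses p ON c.course_id = p.id GROUP BY p.id, p.name

Execution result:
name | n
English 201 | 1
Algorithms 201 | 6
Linear Algebra 201 | 2
Physics 201 | 3
Chemistry 101 | 6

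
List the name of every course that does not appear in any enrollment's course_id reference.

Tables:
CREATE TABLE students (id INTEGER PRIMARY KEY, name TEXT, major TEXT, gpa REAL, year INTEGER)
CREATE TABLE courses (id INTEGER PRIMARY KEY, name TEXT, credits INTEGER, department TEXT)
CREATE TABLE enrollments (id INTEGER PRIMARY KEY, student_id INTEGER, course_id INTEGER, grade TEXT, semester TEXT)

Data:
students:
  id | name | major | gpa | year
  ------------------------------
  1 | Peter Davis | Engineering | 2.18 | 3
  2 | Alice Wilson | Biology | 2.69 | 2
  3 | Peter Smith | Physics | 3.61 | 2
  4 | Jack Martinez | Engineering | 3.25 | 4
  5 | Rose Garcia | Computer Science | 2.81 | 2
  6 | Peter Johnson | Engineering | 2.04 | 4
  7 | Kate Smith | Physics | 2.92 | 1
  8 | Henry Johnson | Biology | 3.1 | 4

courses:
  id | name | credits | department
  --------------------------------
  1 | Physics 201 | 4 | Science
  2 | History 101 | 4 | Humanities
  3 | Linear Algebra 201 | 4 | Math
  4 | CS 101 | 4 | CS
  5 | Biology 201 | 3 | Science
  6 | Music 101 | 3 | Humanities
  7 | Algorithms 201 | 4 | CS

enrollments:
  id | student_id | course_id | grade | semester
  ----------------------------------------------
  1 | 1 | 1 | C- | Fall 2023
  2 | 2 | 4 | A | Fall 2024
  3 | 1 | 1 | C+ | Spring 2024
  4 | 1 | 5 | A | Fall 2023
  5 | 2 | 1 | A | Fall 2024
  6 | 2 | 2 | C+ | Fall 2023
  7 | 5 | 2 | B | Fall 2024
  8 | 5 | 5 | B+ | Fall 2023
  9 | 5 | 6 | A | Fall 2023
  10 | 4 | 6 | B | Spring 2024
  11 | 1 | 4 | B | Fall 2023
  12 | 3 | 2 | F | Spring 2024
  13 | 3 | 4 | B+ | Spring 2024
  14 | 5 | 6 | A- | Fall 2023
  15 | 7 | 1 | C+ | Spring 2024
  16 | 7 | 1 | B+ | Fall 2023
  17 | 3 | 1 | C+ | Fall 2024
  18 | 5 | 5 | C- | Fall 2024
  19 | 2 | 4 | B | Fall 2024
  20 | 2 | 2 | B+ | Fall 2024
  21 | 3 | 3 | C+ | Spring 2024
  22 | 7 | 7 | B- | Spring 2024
SELECT p.name FROM courses p LEFT JOIN enrollments c ON c.course_id = p.id WHERE c.id IS NULL

Execution result:
(no rows)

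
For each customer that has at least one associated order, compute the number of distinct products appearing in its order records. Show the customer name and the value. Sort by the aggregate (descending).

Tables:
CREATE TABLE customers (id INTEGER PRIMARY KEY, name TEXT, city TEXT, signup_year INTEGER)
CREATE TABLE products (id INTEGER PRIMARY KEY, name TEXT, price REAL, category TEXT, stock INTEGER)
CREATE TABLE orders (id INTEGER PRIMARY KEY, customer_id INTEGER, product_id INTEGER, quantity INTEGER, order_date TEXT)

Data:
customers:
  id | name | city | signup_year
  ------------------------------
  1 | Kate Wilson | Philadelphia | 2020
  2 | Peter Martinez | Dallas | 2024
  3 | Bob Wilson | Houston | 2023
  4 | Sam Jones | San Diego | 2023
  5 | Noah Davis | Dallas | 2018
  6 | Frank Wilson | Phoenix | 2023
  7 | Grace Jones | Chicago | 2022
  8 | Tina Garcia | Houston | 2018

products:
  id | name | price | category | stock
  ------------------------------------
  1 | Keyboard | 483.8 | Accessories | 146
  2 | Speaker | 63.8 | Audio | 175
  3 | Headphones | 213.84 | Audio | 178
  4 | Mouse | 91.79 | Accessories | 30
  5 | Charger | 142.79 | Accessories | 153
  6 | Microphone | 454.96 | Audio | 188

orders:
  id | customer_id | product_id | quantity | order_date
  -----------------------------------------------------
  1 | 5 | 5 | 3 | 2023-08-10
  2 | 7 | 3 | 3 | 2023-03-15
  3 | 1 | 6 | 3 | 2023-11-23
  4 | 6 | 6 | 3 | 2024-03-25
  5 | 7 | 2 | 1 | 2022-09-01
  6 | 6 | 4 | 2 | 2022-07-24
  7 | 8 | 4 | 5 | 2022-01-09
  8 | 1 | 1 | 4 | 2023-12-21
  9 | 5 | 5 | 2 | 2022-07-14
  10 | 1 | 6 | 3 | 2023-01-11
SELECT p.name, COUNT(DISTINCT c.product_id) AS distinct_product_count FROM orders c JOIN customers p ON c.customer_id = p.id GROUP BY p.id, p.name ORDER BY distinct_product_count DESC

Execution result:
name | distinct_product_count
Kate Wilson | 2
Frank Wilson | 2
Grace Jones | 2
Noah Davis | 1
Tina Garcia | 1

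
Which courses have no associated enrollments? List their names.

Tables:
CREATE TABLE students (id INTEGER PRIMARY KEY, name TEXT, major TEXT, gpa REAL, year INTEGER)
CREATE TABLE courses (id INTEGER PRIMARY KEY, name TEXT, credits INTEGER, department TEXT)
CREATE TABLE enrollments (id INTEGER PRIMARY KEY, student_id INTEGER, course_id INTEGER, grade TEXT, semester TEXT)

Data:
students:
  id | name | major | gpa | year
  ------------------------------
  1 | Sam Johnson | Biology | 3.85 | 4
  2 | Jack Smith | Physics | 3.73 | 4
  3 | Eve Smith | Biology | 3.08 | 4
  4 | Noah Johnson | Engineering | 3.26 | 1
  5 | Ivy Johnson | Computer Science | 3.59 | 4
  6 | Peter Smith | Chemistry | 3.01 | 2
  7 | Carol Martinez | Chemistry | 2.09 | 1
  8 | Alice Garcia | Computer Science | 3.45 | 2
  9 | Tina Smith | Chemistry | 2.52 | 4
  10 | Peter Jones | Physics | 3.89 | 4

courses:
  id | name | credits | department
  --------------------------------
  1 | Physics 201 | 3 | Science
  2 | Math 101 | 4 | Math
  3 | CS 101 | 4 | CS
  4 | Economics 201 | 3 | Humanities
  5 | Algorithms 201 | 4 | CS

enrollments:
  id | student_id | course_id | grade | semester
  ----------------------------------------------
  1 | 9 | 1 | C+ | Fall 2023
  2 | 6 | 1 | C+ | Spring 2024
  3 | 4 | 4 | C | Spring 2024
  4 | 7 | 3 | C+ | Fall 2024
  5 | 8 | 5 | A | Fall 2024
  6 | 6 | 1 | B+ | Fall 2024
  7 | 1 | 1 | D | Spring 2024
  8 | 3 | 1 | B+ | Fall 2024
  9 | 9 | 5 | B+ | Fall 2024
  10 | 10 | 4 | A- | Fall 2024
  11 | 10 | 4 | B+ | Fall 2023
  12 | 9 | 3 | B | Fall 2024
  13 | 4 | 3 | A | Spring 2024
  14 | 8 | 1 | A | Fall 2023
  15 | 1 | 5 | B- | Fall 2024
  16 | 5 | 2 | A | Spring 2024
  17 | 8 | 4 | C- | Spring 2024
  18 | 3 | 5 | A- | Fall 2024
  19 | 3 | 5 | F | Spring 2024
SELECT p.name FROM courses p LEFT JOIN enrollments c ON c.course_id = p.id WHERE c.id IS NULL

Execution result:
(no rows)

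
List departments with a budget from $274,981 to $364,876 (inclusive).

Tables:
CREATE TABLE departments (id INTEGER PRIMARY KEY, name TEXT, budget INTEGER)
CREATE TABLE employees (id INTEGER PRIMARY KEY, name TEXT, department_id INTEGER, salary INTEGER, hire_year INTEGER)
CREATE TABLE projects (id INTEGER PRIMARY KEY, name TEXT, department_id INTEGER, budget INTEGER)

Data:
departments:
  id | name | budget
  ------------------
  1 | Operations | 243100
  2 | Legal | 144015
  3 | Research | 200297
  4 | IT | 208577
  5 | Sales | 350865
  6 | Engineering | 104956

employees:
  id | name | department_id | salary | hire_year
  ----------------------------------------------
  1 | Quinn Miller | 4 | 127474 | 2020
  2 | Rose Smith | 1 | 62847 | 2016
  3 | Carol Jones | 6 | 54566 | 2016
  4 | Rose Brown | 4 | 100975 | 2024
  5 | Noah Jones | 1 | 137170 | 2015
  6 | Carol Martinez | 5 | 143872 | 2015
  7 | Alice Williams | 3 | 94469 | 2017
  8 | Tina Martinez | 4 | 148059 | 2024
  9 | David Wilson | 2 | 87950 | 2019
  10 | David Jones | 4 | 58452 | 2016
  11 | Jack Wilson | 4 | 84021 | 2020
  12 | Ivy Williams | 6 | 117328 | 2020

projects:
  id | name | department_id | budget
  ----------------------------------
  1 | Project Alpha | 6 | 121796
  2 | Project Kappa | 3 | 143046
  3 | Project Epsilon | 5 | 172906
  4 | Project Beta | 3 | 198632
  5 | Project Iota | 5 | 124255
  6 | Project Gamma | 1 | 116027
SELECT name, budget FROM departments WHERE budget BETWEEN 274981 AND 364876

Execution result:
name | budget
Sales | 350865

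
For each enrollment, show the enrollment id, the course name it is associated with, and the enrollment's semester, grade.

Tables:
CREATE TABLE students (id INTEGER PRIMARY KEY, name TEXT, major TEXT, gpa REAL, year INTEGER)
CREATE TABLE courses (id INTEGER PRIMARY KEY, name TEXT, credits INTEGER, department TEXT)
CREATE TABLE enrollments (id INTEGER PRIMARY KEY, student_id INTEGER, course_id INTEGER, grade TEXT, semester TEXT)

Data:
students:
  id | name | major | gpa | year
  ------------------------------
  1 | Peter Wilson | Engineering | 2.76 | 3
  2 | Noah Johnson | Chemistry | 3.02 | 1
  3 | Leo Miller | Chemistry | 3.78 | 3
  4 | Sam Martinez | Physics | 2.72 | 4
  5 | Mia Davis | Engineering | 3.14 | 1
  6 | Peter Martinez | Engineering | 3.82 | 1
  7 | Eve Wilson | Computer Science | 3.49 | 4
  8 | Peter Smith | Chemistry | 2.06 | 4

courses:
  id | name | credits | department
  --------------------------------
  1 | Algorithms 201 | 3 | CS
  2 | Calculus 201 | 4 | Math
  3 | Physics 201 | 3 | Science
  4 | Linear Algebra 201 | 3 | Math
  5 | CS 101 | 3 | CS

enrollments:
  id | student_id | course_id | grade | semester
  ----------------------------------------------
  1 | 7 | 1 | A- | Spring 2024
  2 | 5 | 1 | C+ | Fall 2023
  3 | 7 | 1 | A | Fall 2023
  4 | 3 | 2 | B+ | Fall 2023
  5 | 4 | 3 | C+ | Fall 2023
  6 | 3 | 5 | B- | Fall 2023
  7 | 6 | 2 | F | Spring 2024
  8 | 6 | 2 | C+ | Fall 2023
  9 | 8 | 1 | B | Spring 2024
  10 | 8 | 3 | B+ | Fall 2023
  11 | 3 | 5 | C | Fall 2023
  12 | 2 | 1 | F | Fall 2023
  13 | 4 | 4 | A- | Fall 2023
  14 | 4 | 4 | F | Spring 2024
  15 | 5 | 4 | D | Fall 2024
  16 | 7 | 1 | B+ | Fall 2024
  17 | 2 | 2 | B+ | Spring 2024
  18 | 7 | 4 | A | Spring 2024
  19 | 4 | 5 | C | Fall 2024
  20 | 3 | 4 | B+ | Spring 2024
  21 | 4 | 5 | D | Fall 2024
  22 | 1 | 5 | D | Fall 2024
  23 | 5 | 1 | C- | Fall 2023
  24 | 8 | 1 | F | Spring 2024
SELECT c.id, p.name AS course, c.semester, c.grade FROM enrollments c JOIN courses p ON c.course_id = p.id

Execution result:
id | course | semester | grade
1 | Algorithms 201 | Spring 2024 | A-
2 | Algorithms 201 | Fall 2023 | C+
3 | Algorithms 201 | Fall 2023 | A
4 | Calculus 201 | Fall 2023 | B+
5 | Physics 201 | Fall 2023 | C+
6 | CS 101 | Fall 2023 | B-
7 | Calculus 201 | Spring 2024 | F
8 | Calculus 201 | Fall 2023 | C+
9 | Algorithms 201 | Spring 2024 | B
10 | Physics 201 | Fall 2023 | B+
11 | CS 101 | Fall 2023 | C
12 | Algorithms 201 | Fall 2023 | F
13 | Linear Algebra 201 | Fall 2023 | A-
14 | Linear Algebra 201 | Spring 2024 | F
15 | Linear Algebra 201 | Fall 2024 | D
16 | Algorithms 201 | Fall 2024 | B+
17 | Calculus 201 | Spring 2024 | B+
18 | Linear Algebra 201 | Spring 2024 | A
19 | CS 101 | Fall 2024 | C
20 | Linear Algebra 201 | Spring 2024 | B+
21 | CS 101 | Fall 2024 | D
22 | CS 101 | Fall 2024 | D
23 | Algorithms 201 | Fall 2023 | C-
24 | Algorithms 201 | Spring 2024 | F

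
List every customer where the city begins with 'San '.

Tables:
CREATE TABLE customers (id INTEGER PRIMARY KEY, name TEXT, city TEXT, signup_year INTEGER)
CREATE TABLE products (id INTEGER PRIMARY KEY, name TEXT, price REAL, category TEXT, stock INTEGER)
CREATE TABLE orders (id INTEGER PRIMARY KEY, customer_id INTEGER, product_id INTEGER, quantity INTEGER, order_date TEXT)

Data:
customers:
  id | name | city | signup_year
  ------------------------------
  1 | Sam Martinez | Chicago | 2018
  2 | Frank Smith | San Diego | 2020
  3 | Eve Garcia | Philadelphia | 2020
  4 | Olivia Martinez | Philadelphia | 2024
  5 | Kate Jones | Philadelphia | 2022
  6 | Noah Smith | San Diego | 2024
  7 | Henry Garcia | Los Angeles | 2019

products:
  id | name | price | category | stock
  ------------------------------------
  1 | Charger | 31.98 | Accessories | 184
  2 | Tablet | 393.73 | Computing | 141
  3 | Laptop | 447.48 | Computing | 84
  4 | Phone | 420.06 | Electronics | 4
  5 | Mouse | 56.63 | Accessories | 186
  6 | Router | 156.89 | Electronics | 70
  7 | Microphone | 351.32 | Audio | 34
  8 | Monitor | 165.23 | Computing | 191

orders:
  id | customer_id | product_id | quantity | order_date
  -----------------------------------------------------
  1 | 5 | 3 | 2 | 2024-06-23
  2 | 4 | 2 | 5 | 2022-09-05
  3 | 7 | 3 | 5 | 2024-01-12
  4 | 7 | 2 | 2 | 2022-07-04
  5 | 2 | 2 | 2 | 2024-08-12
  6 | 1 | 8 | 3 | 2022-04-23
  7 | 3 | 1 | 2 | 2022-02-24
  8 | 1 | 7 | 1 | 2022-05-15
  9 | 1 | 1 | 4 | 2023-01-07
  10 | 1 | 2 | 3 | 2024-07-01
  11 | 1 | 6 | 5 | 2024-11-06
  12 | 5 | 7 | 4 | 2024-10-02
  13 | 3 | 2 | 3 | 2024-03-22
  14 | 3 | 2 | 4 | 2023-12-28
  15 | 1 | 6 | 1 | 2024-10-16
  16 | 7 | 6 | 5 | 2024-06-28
SELECT name, city FROM customers WHERE city LIKE 'San %'

Execution result:
name | city
Frank Smith | San Diego
Noah Smith | San Diego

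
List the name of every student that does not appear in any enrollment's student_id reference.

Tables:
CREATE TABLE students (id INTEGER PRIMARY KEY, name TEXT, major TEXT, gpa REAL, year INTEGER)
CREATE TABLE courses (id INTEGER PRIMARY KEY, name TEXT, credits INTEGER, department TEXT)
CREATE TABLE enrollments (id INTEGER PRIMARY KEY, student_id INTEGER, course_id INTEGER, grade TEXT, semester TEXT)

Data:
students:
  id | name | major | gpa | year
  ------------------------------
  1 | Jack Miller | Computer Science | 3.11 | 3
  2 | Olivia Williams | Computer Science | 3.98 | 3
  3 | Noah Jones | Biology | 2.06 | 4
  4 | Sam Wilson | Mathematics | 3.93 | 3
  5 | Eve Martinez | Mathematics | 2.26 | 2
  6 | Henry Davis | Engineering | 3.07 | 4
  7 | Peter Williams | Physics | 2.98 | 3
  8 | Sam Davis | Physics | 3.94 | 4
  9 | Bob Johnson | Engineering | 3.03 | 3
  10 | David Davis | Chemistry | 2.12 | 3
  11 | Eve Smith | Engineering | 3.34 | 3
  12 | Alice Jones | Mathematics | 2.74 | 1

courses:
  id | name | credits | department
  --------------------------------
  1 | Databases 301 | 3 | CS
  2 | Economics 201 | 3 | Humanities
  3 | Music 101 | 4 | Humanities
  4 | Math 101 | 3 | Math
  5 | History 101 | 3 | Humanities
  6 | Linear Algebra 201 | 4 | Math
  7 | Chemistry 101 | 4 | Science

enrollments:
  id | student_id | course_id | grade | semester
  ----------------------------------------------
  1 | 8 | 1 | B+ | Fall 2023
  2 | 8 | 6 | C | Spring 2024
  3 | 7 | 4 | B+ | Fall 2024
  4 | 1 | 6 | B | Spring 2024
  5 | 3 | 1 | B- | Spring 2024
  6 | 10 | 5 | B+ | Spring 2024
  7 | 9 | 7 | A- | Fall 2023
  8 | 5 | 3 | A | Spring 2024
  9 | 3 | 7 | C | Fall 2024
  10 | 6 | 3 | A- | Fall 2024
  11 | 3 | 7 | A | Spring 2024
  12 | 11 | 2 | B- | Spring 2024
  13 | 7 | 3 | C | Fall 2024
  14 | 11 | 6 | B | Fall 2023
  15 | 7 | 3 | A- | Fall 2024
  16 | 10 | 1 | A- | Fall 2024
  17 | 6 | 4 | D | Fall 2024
SELECT p.name FROM students p LEFT JOIN enrollments c ON c.student_id = p.id WHERE c.id IS NULL

Execution result:
name
Olivia Williams
Sam Wilson
Alice Jones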